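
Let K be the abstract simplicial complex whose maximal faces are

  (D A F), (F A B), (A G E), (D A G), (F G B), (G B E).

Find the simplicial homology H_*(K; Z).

Order the vertices as A < B < D < E < F < G. Listing each simplex with vertices in this order, K has dimension 2 with simplices:

  0-simplices (6): A, B, D, E, F, G
  1-simplices (12): AB, AD, AE, AF, AG, BE, BF, BG, DF, DG, EG, FG
  2-simplices (6): ABF, ADF, ADG, AEG, BEG, BFG

giving chain groups C_0 ≅ Z^6, C_1 ≅ Z^12, C_2 ≅ Z^6.

∂_1: C_1 → C_0 sends each edge [p,q] (with p < q) to q − p.
The 6×12 boundary matrix has rank 5 and Smith normal form diag(1,1,1,1,1).

∂_2: C_2 → C_1 acts by ∂[p,q,r] = [q,r] − [p,r] + [p,q]. For instance
  ∂AEG = EG − AG + AE,
  ∂ADG = DG − AG + AD.
The 12×6 boundary matrix has rank 6 and Smith normal form diag(1,1,1,1,1,1).

Now H_k = ker ∂_k / im ∂_{k+1}, so:

  H_0: rank C_0 − rank ∂_1 = 6 − 5 = 1, and the invariant factors of ∂_1 are all 1, so H_0 = Z.
  H_1: rank ker ∂_1 − rank ∂_2 = (12 − 5) − 6 = 1, and the invariant factors of ∂_2 are all 1, so H_1 = Z.
  H_2: rank ker ∂_2 − rank ∂_3 = (6 − 6) − 0 = 0, and there is no ∂_3, so H_2 = 0.

As a check, the Euler characteristic is 6 − 12 + 6 = 0, which agrees with 1 − 1 + 0 = 0.

H_0 = Z,  H_1 = Z,  H_2 = 0.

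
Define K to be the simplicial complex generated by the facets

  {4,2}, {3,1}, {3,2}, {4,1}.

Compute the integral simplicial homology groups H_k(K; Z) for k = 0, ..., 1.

H_0 ≅ Z,  H_1 ≅ Z.

Take the total order 1 < 2 < 3 < 4 on the vertex set. Then K (dimension 1) consists of the simplices:

  0-simplices (4): [1], [2], [3], [4]
  1-simplices (4): [1,3], [1,4], [2,3], [2,4]

Hence C_0 ≅ Z^4, C_1 ≅ Z^4.

The boundary map ∂_1: C_1 → C_0 maps an edge to its endpoints' difference, ∂[p,q] = q − p. For instance
  ∂[2,4] = [4] − [2].
The 4×4 boundary matrix has rank 3 and Smith normal form diag(1,1,1).

Reading off H_k = ker ∂_k / im ∂_{k+1}:

  H_0: rank C_0 − rank ∂_1 = 4 − 3 = 1, and the invariant factors of ∂_1 are all 1, so H_0 = Z.
  H_1: rank ker ∂_1 − rank ∂_2 = (4 − 3) − 0 = 1, and there is no ∂_2, so H_1 = Z.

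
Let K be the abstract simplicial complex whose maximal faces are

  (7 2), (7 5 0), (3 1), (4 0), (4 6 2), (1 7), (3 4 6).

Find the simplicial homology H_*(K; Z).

H_0 = Z,  H_1 = Z^2,  H_2 = 0.

Order the vertices as 0 < 1 < 2 < 3 < 4 < 5 < 6 < 7. Listing each simplex with vertices in this order, K has dimension 2 with simplices:

  0-simplices (8): [0], [1], [2], [3], [4], [5], [6], [7]
  1-simplices (12): [0,4], [0,5], [0,7], [1,3], [1,7], [2,4], [2,6], [2,7], [3,4], [3,6], [4,6], [5,7]
  2-simplices (3): [0,5,7], [2,4,6], [3,4,6]

so the chain groups are C_0 ≅ Z^8, C_1 ≅ Z^12, C_2 ≅ Z^3.

∂_1: C_1 → C_0 sends each edge [p,q] (with p < q) to q − p. For instance
  ∂[4,6] = [6] − [4].
The resulting 8×12 matrix has rank 7, and its Smith normal form has invariant factors (1,1,1,1,1,1,1).

The boundary map ∂_2: C_2 → C_1 sends each 2-simplex [p,q,r] to [q,r] − [p,r] + [p,q]. For instance
  ∂[0,5,7] = [5,7] − [0,7] + [0,5],
  ∂[3,4,6] = [4,6] − [3,6] + [3,4].
The 12×3 boundary matrix has rank 3 and Smith normal form diag(1,1,1).

From H_k ≅ ker(∂_k) / im(∂_{k+1}) we obtain:

  H_0: rank C_0 − rank ∂_1 = 8 − 7 = 1, and the invariant factors of ∂_1 are all 1, so H_0 ≅ Z.
  H_1: rank ker ∂_1 − rank ∂_2 = (12 − 7) − 3 = 2, and the invariant factors of ∂_2 are all 1, so H_1 ≅ Z^2.
  H_2: rank ker ∂_2 − rank ∂_3 = (3 − 3) − 0 = 0, and there is no ∂_3, so H_2 ≅ 0.

As a check, the Euler characteristic is 8 − 12 + 3 = -1, which agrees with 1 − 2 + 0 = -1.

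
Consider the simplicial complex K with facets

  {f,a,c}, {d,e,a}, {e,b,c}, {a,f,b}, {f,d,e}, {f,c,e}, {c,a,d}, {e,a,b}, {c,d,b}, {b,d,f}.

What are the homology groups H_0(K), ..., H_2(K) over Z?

H_0 ≅ Z,  H_1 ≅ Z/2Z,  H_2 = 0.

K has 6 vertices, 15 edges, 10 triangles.
rank ∂_0 = 0, rank ∂_1 = 5 ⇒ b_0 = 6 − 0 − 5 = 1; all invariant factors of ∂_1 are 1 so no torsion. So H_0 ≅ Z.
rank ∂_1 = 5, rank ∂_2 = 10 ⇒ b_1 = 15 − 5 − 10 = 0; ∂_2 has invariant factor(s) [2] giving torsion. So H_1 ≅ Z/2Z.
rank ∂_2 = 10, rank ∂_3 = 0 ⇒ b_2 = 10 − 10 − 0 = 0. So H_2 ≅ 0.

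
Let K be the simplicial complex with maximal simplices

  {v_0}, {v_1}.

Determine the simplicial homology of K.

Order the vertices as v_0 < v_1. Listing each simplex with vertices in this order, K has dimension 0 with simplices:

  0-simplices (2): [v_0], [v_1]

Hence C_0 ≅ Z^2.

From H_k ≅ ker(∂_k) / im(∂_{k+1}) we obtain:

  H_0: rank C_0 − rank ∂_1 = 2 − 0 = 2, and there is no ∂_1, so H_0 = Z^2.

H_0 ≅ Z^2.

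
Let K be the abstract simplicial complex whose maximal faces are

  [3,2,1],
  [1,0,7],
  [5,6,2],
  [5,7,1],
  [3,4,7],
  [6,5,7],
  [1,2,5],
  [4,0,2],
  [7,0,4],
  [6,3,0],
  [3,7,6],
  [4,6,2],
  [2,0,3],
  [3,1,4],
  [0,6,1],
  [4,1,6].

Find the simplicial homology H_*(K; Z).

Fix the vertex order 0 < 1 < 2 < 3 < 4 < 5 < 6 < 7 and write every simplex with vertices in increasing order. Then dim K = 2 and the simplices of K are:

  0-simplices (8): [0], [1], [2], [3], [4], [5], [6], [7]
  1-simplices (24): (24 of them)
  2-simplices (16): [0,1,6], [0,1,7], [0,2,3], [0,2,4], [0,3,6], [0,4,7], [1,2,3], [1,2,5], [1,3,4], [1,4,6], [1,5,7], [2,4,6], [2,5,6], [3,4,7], [3,6,7], [5,6,7]

Hence C_0 ≅ Z^8, C_1 ≅ Z^24, C_2 ≅ Z^16.

∂_1: C_1 → C_0 is given by ∂[p,q] = [q] − [p]. For instance
  ∂[3,4] = [4] − [3].
The 8×24 boundary matrix has rank 7 and Smith normal form diag(1,1,1,1,1,1,1).

Boundary ∂_2: C_2 → C_1 acts by ∂[p,q,r] = [q,r] − [p,r] + [p,q]. For instance
  ∂[0,3,6] = [3,6] − [0,6] + [0,3],
  ∂[1,4,6] = [4,6] − [1,6] + [1,4].
This gives a 24×16 integer matrix of rank 15; reducing to Smith normal form yields diagonal entries (1,1,1,1,1,1,1,1,1,1,1,1,1,1,1).

Now H_k = ker ∂_k / im ∂_{k+1}, so:

  H_0: rank C_0 − rank ∂_1 = 8 − 7 = 1, and the invariant factors of ∂_1 are all 1, so H_0 = Z.
  H_1: rank ker ∂_1 − rank ∂_2 = (24 − 7) − 15 = 2, and the invariant factors of ∂_2 are all 1, so H_1 = Z^2.
  H_2: rank ker ∂_2 − rank ∂_3 = (16 − 15) − 0 = 1, and there is no ∂_3, so H_2 = Z.

H_0 ≅ Z,  H_1 ≅ Z^2,  H_2 ≅ Z.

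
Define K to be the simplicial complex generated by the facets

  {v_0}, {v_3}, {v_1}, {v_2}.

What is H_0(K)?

H_0 ≅ Z^4.

K has 4 vertices.
rank ∂_0 = 0, rank ∂_1 = 0 ⇒ b_0 = 4 − 0 − 0 = 4. So H_0 ≅ Z^4.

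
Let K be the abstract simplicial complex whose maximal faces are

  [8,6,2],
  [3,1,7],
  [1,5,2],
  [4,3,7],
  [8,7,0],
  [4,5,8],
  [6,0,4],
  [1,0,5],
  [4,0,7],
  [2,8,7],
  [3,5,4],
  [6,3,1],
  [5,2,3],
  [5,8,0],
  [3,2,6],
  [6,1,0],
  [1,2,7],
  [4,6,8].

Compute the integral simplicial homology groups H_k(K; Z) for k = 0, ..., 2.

K has 9 vertices, 27 edges, 18 triangles.
rank ∂_0 = 0, rank ∂_1 = 8 ⇒ b_0 = 9 − 0 − 8 = 1; all invariant factors of ∂_1 are 1 so no torsion. So H_0 ≅ Z.
rank ∂_1 = 8, rank ∂_2 = 18 ⇒ b_1 = 27 − 8 − 18 = 1; ∂_2 has invariant factor(s) [2] giving torsion. So H_1 ≅ Z ⊕ Z_2.
rank ∂_2 = 18, rank ∂_3 = 0 ⇒ b_2 = 18 − 18 − 0 = 0. So H_2 ≅ 0.

H_0 ≅ Z,  H_1 ≅ Z ⊕ Z_2,  H_2 = 0.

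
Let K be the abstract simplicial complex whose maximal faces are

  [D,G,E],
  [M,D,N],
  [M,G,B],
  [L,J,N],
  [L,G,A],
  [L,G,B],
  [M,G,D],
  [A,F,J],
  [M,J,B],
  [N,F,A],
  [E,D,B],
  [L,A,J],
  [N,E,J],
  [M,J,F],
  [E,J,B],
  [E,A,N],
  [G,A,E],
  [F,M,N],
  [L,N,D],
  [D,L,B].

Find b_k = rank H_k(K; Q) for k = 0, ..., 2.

b_0 = 1, b_1 = 1, b_2 = 0.

We work with the vertex ordering A < B < D < E < F < G < J < L < M < N. The simplices of K, each written with vertices in increasing order, are:

  0-simplices (10): A, B, D, E, F, G, J, L, M, N
  1-simplices (30): AE, AF, AG, AJ, AL, AN, BD, BE, BG, BJ, BL, BM, DE, DG, DL, DM, DN, EG, EJ, EN, FJ, FM, FN, GL, GM, JL, JM, JN, LN, MN
  2-simplices (20): AEG, AEN, AFJ, AFN, AGL, AJL, BDE, BDL, BEJ, BGL, BGM, BJM, DEG, DGM, DLN, DMN, EJN, FJM, FMN, JLN

Hence C_0 ≅ Z^10, C_1 ≅ Z^30, C_2 ≅ Z^20.

Boundary ∂_1: C_1 → C_0 is given by ∂[p,q] = [q] − [p].
The 10×30 boundary matrix has rank 9 and Smith normal form diag(1,1,1,1,1,1,1,1,1).

The boundary map ∂_2: C_2 → C_1 sends each 2-simplex [p,q,r] to [q,r] − [p,r] + [p,q]. For instance
  ∂AFJ = FJ − AJ + AF,
  ∂AJL = JL − AL + AJ.
The 30×20 boundary matrix has rank 20 and Smith normal form diag(1,1,1,1,1,1,1,1,1,1,1,1,1,1,1,1,1,1,1,2).

From H_k ≅ ker(∂_k) / im(∂_{k+1}) we obtain:

  H_0: rank C_0 − rank ∂_1 = 10 − 9 = 1, and the invariant factors of ∂_1 are all 1, so H_0 ≅ Z.
  H_1: rank ker ∂_1 − rank ∂_2 = (30 − 9) − 20 = 1, and ∂_2 has invariant factor 2 > 1, so H_1 ≅ Z ⊕ Z/2.
  H_2: rank ker ∂_2 − rank ∂_3 = (20 − 20) − 0 = 0, and there is no ∂_3, so H_2 ≅ 0.

Hence the Betti numbers are b_0 = 1, b_1 = 1, b_2 = 0.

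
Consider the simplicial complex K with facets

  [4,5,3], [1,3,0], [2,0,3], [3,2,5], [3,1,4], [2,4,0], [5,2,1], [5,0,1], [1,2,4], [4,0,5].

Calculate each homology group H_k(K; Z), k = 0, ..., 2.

Take the total order 0 < 1 < 2 < 3 < 4 < 5 on the vertex set. Then K (dimension 2) consists of the simplices:

  0-simplices (6): [0], [1], [2], [3], [4], [5]
  1-simplices (15): [0,1], [0,2], [0,3], [0,4], [0,5], [1,2], [1,3], [1,4], [1,5], [2,3], [2,4], [2,5], [3,4], [3,5], [4,5]
  2-simplices (10): [0,1,3], [0,1,5], [0,2,3], [0,2,4], [0,4,5], [1,2,4], [1,2,5], [1,3,4], [2,3,5], [3,4,5]

Hence C_0 ≅ Z^6, C_1 ≅ Z^15, C_2 ≅ Z^10.

The boundary map ∂_1: C_1 → C_0 is given by ∂[p,q] = [q] − [p]. For instance
  ∂[0,3] = [3] − [0].
As a 6×15 matrix over Z this has rank 5, with invariant factors (1,1,1,1,1).

The boundary map ∂_2: C_2 → C_1 acts by ∂[p,q,r] = [q,r] − [p,r] + [p,q]. For instance
  ∂[3,4,5] = [4,5] − [3,5] + [3,4],
  ∂[2,3,5] = [3,5] − [2,5] + [2,3].
This gives a 15×10 integer matrix of rank 10; reducing to Smith normal form yields diagonal entries (1,1,1,1,1,1,1,1,1,2).

Reading off H_k = ker ∂_k / im ∂_{k+1}:

  H_0: rank C_0 − rank ∂_1 = 6 − 5 = 1, and the invariant factors of ∂_1 are all 1, so H_0 = Z.
  H_1: rank ker ∂_1 − rank ∂_2 = (15 − 5) − 10 = 0, and ∂_2 has invariant factor 2 > 1, so H_1 = Z_2.
  H_2: rank ker ∂_2 − rank ∂_3 = (10 − 10) − 0 = 0, and there is no ∂_3, so H_2 = 0.

H_0 = Z,  H_1 = Z_2,  H_2 = 0.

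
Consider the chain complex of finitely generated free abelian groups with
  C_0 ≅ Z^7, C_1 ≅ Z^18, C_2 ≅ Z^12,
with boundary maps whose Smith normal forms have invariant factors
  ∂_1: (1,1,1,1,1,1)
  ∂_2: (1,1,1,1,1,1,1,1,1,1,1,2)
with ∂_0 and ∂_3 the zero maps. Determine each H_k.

H_0 ≅ Z,  H_1 ≅ Z/2,  H_2 = 0.

H_0: b_0 = 7 − 0 − 6 = 1; torsion from ∂_1 factors > 1: none. So H_0 ≅ Z.
H_1: b_1 = 18 − 6 − 12 = 0; torsion from ∂_2 factors > 1: [2]. So H_1 ≅ Z/2.
H_2: b_2 = 12 − 12 − 0 = 0; torsion from ∂_3 factors > 1: none. So H_2 ≅ 0.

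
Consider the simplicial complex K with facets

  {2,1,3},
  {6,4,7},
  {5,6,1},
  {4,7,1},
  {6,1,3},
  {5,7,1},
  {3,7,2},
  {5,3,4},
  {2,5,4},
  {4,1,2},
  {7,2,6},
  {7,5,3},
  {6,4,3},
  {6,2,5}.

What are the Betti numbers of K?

b_0 = 1, b_1 = 2, b_2 = 1.

K has 7 vertices, 21 edges, 14 triangles.
rank ∂_0 = 0, rank ∂_1 = 6 ⇒ b_0 = 7 − 0 − 6 = 1; all invariant factors of ∂_1 are 1 so no torsion. So H_0 ≅ Z.
rank ∂_1 = 6, rank ∂_2 = 13 ⇒ b_1 = 21 − 6 − 13 = 2; all invariant factors of ∂_2 are 1 so no torsion. So H_1 ≅ Z^2.
rank ∂_2 = 13, rank ∂_3 = 0 ⇒ b_2 = 14 − 13 − 0 = 1. So H_2 ≅ Z.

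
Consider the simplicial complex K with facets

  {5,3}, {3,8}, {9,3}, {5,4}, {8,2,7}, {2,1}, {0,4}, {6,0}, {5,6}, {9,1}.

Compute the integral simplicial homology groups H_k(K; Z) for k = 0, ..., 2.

Take the total order 0 < 1 < 2 < 3 < 4 < 5 < 6 < 7 < 8 < 9 on the vertex set. Then K (dimension 2) consists of the simplices:

  0-simplices (10): [0], [1], [2], [3], [4], [5], [6], [7], [8], [9]
  1-simplices (12): [0,4], [0,6], [1,2], [1,9], [2,7], [2,8], [3,5], [3,8], [3,9], [4,5], [5,6], [7,8]
  2-simplices (1): [2,7,8]

so the chain groups are C_0 ≅ Z^10, C_1 ≅ Z^12, C_2 ≅ Z^1.

Boundary ∂_1: C_1 → C_0 is given by ∂[p,q] = [q] − [p]. For instance
  ∂[5,6] = [6] − [5].
This gives a 10×12 integer matrix of rank 9; reducing to Smith normal form yields diagonal entries (1,1,1,1,1,1,1,1,1).

∂_2: C_2 → C_1 sends each 2-simplex [p,q,r] to [q,r] − [p,r] + [p,q]. For instance
  ∂[2,7,8] = [7,8] − [2,8] + [2,7].
This gives a 12×1 integer matrix of rank 1; reducing to Smith normal form yields diagonal entries (1).

Now H_k = ker ∂_k / im ∂_{k+1}, so:

  H_0: rank C_0 − rank ∂_1 = 10 − 9 = 1, and the invariant factors of ∂_1 are all 1, so H_0 = Z.
  H_1: rank ker ∂_1 − rank ∂_2 = (12 − 9) − 1 = 2, and the invariant factors of ∂_2 are all 1, so H_1 = Z^2.
  H_2: rank ker ∂_2 − rank ∂_3 = (1 − 1) − 0 = 0, and there is no ∂_3, so H_2 = 0.

As a check, the Euler characteristic is 10 − 12 + 1 = -1, which agrees with 1 − 2 + 0 = -1.

H_0 ≅ Z,  H_1 ≅ Z^2,  H_2 = 0.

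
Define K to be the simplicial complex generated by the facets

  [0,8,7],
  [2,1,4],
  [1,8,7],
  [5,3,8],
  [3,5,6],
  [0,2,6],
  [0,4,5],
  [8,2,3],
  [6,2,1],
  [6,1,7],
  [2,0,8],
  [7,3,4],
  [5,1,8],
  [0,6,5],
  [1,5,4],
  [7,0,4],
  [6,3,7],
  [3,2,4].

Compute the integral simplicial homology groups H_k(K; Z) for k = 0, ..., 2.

H_0 = Z,  H_1 = Z^2,  H_2 = Z.

K has 9 vertices, 27 edges, 18 triangles.
rank ∂_0 = 0, rank ∂_1 = 8 ⇒ b_0 = 9 − 0 − 8 = 1; all invariant factors of ∂_1 are 1 so no torsion. So H_0 ≅ Z.
rank ∂_1 = 8, rank ∂_2 = 17 ⇒ b_1 = 27 − 8 − 17 = 2; all invariant factors of ∂_2 are 1 so no torsion. So H_1 ≅ Z^2.
rank ∂_2 = 17, rank ∂_3 = 0 ⇒ b_2 = 18 − 17 − 0 = 1. So H_2 ≅ Z.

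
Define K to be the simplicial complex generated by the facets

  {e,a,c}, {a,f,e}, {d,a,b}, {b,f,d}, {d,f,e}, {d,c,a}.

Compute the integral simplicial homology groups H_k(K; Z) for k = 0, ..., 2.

H_0 ≅ Z,  H_1 ≅ Z,  H_2 = 0.

We work with the vertex ordering a < b < c < d < e < f. The simplices of K, each written with vertices in increasing order, are:

  0-simplices (6): a, b, c, d, e, f
  1-simplices (12): ab, ac, ad, ae, af, bd, bf, cd, ce, de, df, ef
  2-simplices (6): abd, acd, ace, aef, bdf, def

so the chain groups are C_0 ≅ Z^6, C_1 ≅ Z^12, C_2 ≅ Z^6.

Boundary ∂_1: C_1 → C_0 is given by ∂[p,q] = [q] − [p].
This gives a 6×12 integer matrix of rank 5; reducing to Smith normal form yields diagonal entries (1,1,1,1,1).

∂_2: C_2 → C_1 sends each 2-simplex [p,q,r] to [q,r] − [p,r] + [p,q]. For instance
  ∂bdf = df − bf + bd,
  ∂aef = ef − af + ae.
As a 12×6 matrix over Z this has rank 6, with invariant factors (1,1,1,1,1,1).

From H_k ≅ ker(∂_k) / im(∂_{k+1}) we obtain:

  H_0: rank C_0 − rank ∂_1 = 6 − 5 = 1, and the invariant factors of ∂_1 are all 1, so H_0 = Z.
  H_1: rank ker ∂_1 − rank ∂_2 = (12 − 5) − 6 = 1, and the invariant factors of ∂_2 are all 1, so H_1 = Z.
  H_2: rank ker ∂_2 − rank ∂_3 = (6 − 6) − 0 = 0, and there is no ∂_3, so H_2 = 0.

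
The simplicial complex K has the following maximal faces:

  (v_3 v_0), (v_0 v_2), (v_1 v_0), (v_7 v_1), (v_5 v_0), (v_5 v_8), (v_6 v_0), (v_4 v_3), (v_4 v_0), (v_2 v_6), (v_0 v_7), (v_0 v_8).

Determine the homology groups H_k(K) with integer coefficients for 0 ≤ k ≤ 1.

H_0 ≅ Z,  H_1 ≅ Z^4.

K has 9 vertices, 12 edges.
rank ∂_0 = 0, rank ∂_1 = 8 ⇒ b_0 = 9 − 0 − 8 = 1; all invariant factors of ∂_1 are 1 so no torsion. So H_0 ≅ Z.
rank ∂_1 = 8, rank ∂_2 = 0 ⇒ b_1 = 12 − 8 − 0 = 4. So H_1 ≅ Z^4.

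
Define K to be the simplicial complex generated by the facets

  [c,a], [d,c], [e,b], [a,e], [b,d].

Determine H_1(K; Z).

Order the vertices as a < b < c < d < e. Listing each simplex with vertices in this order, K has dimension 1 with simplices:

  0-simplices (5): a, b, c, d, e
  1-simplices (5): ac, ae, bd, be, cd

giving chain groups C_0 ≅ Z^5, C_1 ≅ Z^5.

Boundary ∂_1: C_1 → C_0 sends each edge [p,q] (with p < q) to q − p. For instance
  ∂ae = e − a.
The resulting 5×5 matrix has rank 4, and its Smith normal form has invariant factors (1,1,1,1).

Now H_k = ker ∂_k / im ∂_{k+1}, so:

  H_1: rank ker ∂_1 − rank ∂_2 = (5 − 4) − 0 = 1, and there is no ∂_2, so H_1 = Z.

(K is a triangulation of the circle S^1.)

H_1 ≅ Z.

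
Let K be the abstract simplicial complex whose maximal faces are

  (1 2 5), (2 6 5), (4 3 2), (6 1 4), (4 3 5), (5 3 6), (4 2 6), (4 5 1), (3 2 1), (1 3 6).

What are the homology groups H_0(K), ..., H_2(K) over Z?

Fix the vertex order 1 < 2 < 3 < 4 < 5 < 6 and write every simplex with vertices in increasing order. Then dim K = 2 and the simplices of K are:

  0-simplices (6): [1], [2], [3], [4], [5], [6]
  1-simplices (15): [1,2], [1,3], [1,4], [1,5], [1,6], [2,3], [2,4], [2,5], [2,6], [3,4], [3,5], [3,6], [4,5], [4,6], [5,6]
  2-simplices (10): [1,2,3], [1,2,5], [1,3,6], [1,4,5], [1,4,6], [2,3,4], [2,4,6], [2,5,6], [3,4,5], [3,5,6]

Hence C_0 ≅ Z^6, C_1 ≅ Z^15, C_2 ≅ Z^10.

The boundary map ∂_1: C_1 → C_0 sends each edge [p,q] (with p < q) to q − p. For instance
  ∂[3,5] = [5] − [3].
The 6×15 boundary matrix has rank 5 and Smith normal form diag(1,1,1,1,1).

Boundary ∂_2: C_2 → C_1 maps a triangle to the signed sum of its edges. For instance
  ∂[3,4,5] = [4,5] − [3,5] + [3,4],
  ∂[1,4,6] = [4,6] − [1,6] + [1,4].
The resulting 15×10 matrix has rank 10, and its Smith normal form has invariant factors (1,1,1,1,1,1,1,1,1,2).

From H_k ≅ ker(∂_k) / im(∂_{k+1}) we obtain:

  H_0: rank C_0 − rank ∂_1 = 6 − 5 = 1, and the invariant factors of ∂_1 are all 1, so H_0 ≅ Z.
  H_1: rank ker ∂_1 − rank ∂_2 = (15 − 5) − 10 = 0, and ∂_2 has invariant factor 2 > 1, so H_1 ≅ Z_2.
  H_2: rank ker ∂_2 − rank ∂_3 = (10 − 10) − 0 = 0, and there is no ∂_3, so H_2 ≅ 0.

H_0 ≅ Z,  H_1 ≅ Z_2,  H_2 = 0.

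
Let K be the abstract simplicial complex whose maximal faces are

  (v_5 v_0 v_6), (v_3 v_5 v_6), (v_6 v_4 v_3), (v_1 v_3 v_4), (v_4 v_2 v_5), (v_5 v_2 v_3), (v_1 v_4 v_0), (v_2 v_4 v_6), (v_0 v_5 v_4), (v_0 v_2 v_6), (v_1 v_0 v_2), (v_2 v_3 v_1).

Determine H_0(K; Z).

K has 7 vertices, 18 edges, 12 triangles.
rank ∂_0 = 0, rank ∂_1 = 6 ⇒ b_0 = 7 − 0 − 6 = 1; all invariant factors of ∂_1 are 1 so no torsion. So H_0 = Z.

H_0 ≅ Z.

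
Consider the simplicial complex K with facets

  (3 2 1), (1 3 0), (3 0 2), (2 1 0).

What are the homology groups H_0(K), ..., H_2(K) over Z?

H_0 = Z,  H_1 = 0,  H_2 = Z.

Order the vertices as 0 < 1 < 2 < 3. Listing each simplex with vertices in this order, K has dimension 2 with simplices:

  0-simplices (4): [0], [1], [2], [3]
  1-simplices (6): [0,1], [0,2], [0,3], [1,2], [1,3], [2,3]
  2-simplices (4): [0,1,2], [0,1,3], [0,2,3], [1,2,3]

giving chain groups C_0 ≅ Z^4, C_1 ≅ Z^6, C_2 ≅ Z^4.

The boundary map ∂_1: C_1 → C_0 maps an edge to its endpoints' difference, ∂[p,q] = q − p.
The resulting 4×6 matrix has rank 3, and its Smith normal form has invariant factors (1,1,1).

∂_2: C_2 → C_1 acts by ∂[p,q,r] = [q,r] − [p,r] + [p,q]. For instance
  ∂[0,1,2] = [1,2] − [0,2] + [0,1],
  ∂[0,1,3] = [1,3] − [0,3] + [0,1].
The resulting 6×4 matrix has rank 3, and its Smith normal form has invariant factors (1,1,1).

Computing H_k = (kernel of ∂_k) / (image of ∂_{k+1}):

  H_0: rank C_0 − rank ∂_1 = 4 − 3 = 1, and the invariant factors of ∂_1 are all 1, so H_0 ≅ Z.
  H_1: rank ker ∂_1 − rank ∂_2 = (6 − 3) − 3 = 0, and the invariant factors of ∂_2 are all 1, so H_1 ≅ 0.
  H_2: rank ker ∂_2 − rank ∂_3 = (4 − 3) − 0 = 1, and there is no ∂_3, so H_2 ≅ Z.

As a check, the Euler characteristic is 4 − 6 + 4 = 2, which agrees with 1 − 0 + 1 = 2.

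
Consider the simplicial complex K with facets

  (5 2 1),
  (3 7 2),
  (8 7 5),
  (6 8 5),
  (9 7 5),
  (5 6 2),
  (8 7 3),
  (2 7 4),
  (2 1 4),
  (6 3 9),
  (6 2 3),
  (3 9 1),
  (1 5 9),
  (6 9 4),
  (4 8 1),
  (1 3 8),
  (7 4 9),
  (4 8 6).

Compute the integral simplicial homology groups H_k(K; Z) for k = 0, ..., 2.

We work with the vertex ordering 1 < 2 < 3 < 4 < 5 < 6 < 7 < 8 < 9. The simplices of K, each written with vertices in increasing order, are:

  0-simplices (9): [1], [2], [3], [4], [5], [6], [7], [8], [9]
  1-simplices (27): (27 of them)
  2-simplices (18): [1,2,4], [1,2,5], [1,3,8], [1,3,9], [1,4,8], [1,5,9], [2,3,6], [2,3,7], [2,4,7], [2,5,6], [3,6,9], [3,7,8], [4,6,8], [4,6,9], [4,7,9], [5,6,8], [5,7,8], [5,7,9]

so the chain groups are C_0 ≅ Z^9, C_1 ≅ Z^27, C_2 ≅ Z^18.

The boundary map ∂_1: C_1 → C_0 sends each edge [p,q] (with p < q) to q − p. For instance
  ∂[1,9] = [9] − [1].
The 9×27 boundary matrix has rank 8 and Smith normal form diag(1,1,1,1,1,1,1,1).

∂_2: C_2 → C_1 sends each 2-simplex [p,q,r] to [q,r] − [p,r] + [p,q]. For instance
  ∂[3,6,9] = [6,9] − [3,9] + [3,6],
  ∂[1,3,9] = [3,9] − [1,9] + [1,3].
The resulting 27×18 matrix has rank 17, and its Smith normal form has invariant factors (1,1,1,1,1,1,1,1,1,1,1,1,1,1,1,1,1).

Now H_k = ker ∂_k / im ∂_{k+1}, so:

  H_0: rank C_0 − rank ∂_1 = 9 − 8 = 1, and the invariant factors of ∂_1 are all 1, so H_0 = Z.
  H_1: rank ker ∂_1 − rank ∂_2 = (27 − 8) − 17 = 2, and the invariant factors of ∂_2 are all 1, so H_1 = Z^2.
  H_2: rank ker ∂_2 − rank ∂_3 = (18 − 17) − 0 = 1, and there is no ∂_3, so H_2 = Z.

As a check, the Euler characteristic is 9 − 27 + 18 = 0, which agrees with 1 − 2 + 1 = 0.

H_0 = Z,  H_1 = Z^2,  H_2 = Z.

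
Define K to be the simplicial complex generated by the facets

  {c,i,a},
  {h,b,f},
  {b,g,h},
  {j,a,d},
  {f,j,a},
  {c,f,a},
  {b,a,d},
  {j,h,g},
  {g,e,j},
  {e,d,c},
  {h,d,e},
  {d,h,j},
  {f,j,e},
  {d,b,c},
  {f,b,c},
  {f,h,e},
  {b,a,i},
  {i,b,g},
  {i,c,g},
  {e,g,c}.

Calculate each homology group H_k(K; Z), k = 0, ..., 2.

Order the vertices as a < b < c < d < e < f < g < h < i < j. Listing each simplex with vertices in this order, K has dimension 2 with simplices:

  0-simplices (10): a, b, c, d, e, f, g, h, i, j
  1-simplices (30): ab, ac, ad, af, ai, aj, bc, bd, bf, bg, bh, bi, cd, ce, cf, cg, ci, de, dh, dj, ef, eg, eh, ej, fh, fj, gh, gi, gj, hj
  2-simplices (20): abd, abi, acf, aci, adj, afj, bcd, bcf, bfh, bgh, bgi, cde, ceg, cgi, deh, dhj, efh, efj, egj, ghj

so the chain groups are C_0 ≅ Z^10, C_1 ≅ Z^30, C_2 ≅ Z^20.

The boundary map ∂_1: C_1 → C_0 maps an edge to its endpoints' difference, ∂[p,q] = q − p. For instance
  ∂dh = h − d.
The resulting 10×30 matrix has rank 9, and its Smith normal form has invariant factors (1,1,1,1,1,1,1,1,1).

∂_2: C_2 → C_1 sends each 2-simplex [p,q,r] to [q,r] − [p,r] + [p,q]. For instance
  ∂egj = gj − ej + eg,
  ∂efj = fj − ej + ef.
As a 30×20 matrix over Z this has rank 20, with invariant factors (1,1,1,1,1,1,1,1,1,1,1,1,1,1,1,1,1,1,1,2).

Reading off H_k = ker ∂_k / im ∂_{k+1}:

  H_0: rank C_0 − rank ∂_1 = 10 − 9 = 1, and the invariant factors of ∂_1 are all 1, so H_0 = Z.
  H_1: rank ker ∂_1 − rank ∂_2 = (30 − 9) − 20 = 1, and ∂_2 has invariant factor 2 > 1, so H_1 = Z ⊕ Z/2Z.
  H_2: rank ker ∂_2 − rank ∂_3 = (20 − 20) − 0 = 0, and there is no ∂_3, so H_2 = 0.

H_0 = Z,  H_1 = Z ⊕ Z/2Z,  H_2 = 0.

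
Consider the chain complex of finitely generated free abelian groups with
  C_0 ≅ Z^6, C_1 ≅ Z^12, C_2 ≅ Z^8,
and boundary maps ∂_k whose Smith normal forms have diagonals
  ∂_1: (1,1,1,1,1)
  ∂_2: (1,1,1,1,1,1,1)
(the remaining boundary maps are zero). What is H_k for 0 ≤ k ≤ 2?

H_0 ≅ Z,  H_1 = 0,  H_2 ≅ Z.

H_0: b_0 = 6 − 0 − 5 = 1; torsion from ∂_1 factors > 1: none. So H_0 ≅ Z.
H_1: b_1 = 12 − 5 − 7 = 0; torsion from ∂_2 factors > 1: none. So H_1 ≅ 0.
H_2: b_2 = 8 − 7 − 0 = 1; torsion from ∂_3 factors > 1: none. So H_2 ≅ Z.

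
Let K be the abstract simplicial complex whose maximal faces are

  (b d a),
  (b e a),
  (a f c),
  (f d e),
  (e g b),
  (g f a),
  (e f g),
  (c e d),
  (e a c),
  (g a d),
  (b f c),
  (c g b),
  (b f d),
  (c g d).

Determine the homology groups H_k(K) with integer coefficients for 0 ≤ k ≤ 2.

We work with the vertex ordering a < b < c < d < e < f < g. The simplices of K, each written with vertices in increasing order, are:

  0-simplices (7): a, b, c, d, e, f, g
  1-simplices (21): ab, ac, ad, ae, af, ag, bc, bd, be, bf, bg, cd, ce, cf, cg, de, df, dg, ef, eg, fg
  2-simplices (14): abd, abe, ace, acf, adg, afg, bcf, bcg, bdf, beg, cde, cdg, def, efg

Hence C_0 ≅ Z^7, C_1 ≅ Z^21, C_2 ≅ Z^14.

The boundary map ∂_1: C_1 → C_0 maps an edge to its endpoints' difference, ∂[p,q] = q − p. For instance
  ∂bd = d − b.
The 7×21 boundary matrix has rank 6 and Smith normal form diag(1,1,1,1,1,1).

Boundary ∂_2: C_2 → C_1 sends each 2-simplex [p,q,r] to [q,r] − [p,r] + [p,q]. For instance
  ∂abe = be − ae + ab,
  ∂abd = bd − ad + ab.
This gives a 21×14 integer matrix of rank 13; reducing to Smith normal form yields diagonal entries (1,1,1,1,1,1,1,1,1,1,1,1,1).

From H_k ≅ ker(∂_k) / im(∂_{k+1}) we obtain:

  H_0: rank C_0 − rank ∂_1 = 7 − 6 = 1, and the invariant factors of ∂_1 are all 1, so H_0 ≅ Z.
  H_1: rank ker ∂_1 − rank ∂_2 = (21 − 6) − 13 = 2, and the invariant factors of ∂_2 are all 1, so H_1 ≅ Z^2.
  H_2: rank ker ∂_2 − rank ∂_3 = (14 − 13) − 0 = 1, and there is no ∂_3, so H_2 ≅ Z.

H_0 ≅ Z,  H_1 ≅ Z^2,  H_2 ≅ Z.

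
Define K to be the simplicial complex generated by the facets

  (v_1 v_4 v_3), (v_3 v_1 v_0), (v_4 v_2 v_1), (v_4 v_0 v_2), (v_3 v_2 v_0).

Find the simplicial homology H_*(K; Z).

Order the vertices as v_0 < v_1 < v_2 < v_3 < v_4. Listing each simplex with vertices in this order, K has dimension 2 with simplices:

  0-simplices (5): [v_0], [v_1], [v_2], [v_3], [v_4]
  1-simplices (10): [v_0,v_1], [v_0,v_2], [v_0,v_3], [v_0,v_4], [v_1,v_2], [v_1,v_3], [v_1,v_4], [v_2,v_3], [v_2,v_4], [v_3,v_4]
  2-simplices (5): [v_0,v_1,v_3], [v_0,v_2,v_3], [v_0,v_2,v_4], [v_1,v_2,v_4], [v_1,v_3,v_4]

so the chain groups are C_0 ≅ Z^5, C_1 ≅ Z^10, C_2 ≅ Z^5.

Boundary ∂_1: C_1 → C_0 sends each edge [p,q] (with p < q) to q − p.
The 5×10 boundary matrix has rank 4 and Smith normal form diag(1,1,1,1).

The boundary map ∂_2: C_2 → C_1 acts by ∂[p,q,r] = [q,r] − [p,r] + [p,q]. For instance
  ∂[v_0,v_1,v_3] = [v_1,v_3] − [v_0,v_3] + [v_0,v_1],
  ∂[v_0,v_2,v_4] = [v_2,v_4] − [v_0,v_4] + [v_0,v_2].
As a 10×5 matrix over Z this has rank 5, with invariant factors (1,1,1,1,1).

From H_k ≅ ker(∂_k) / im(∂_{k+1}) we obtain:

  H_0: rank C_0 − rank ∂_1 = 5 − 4 = 1, and the invariant factors of ∂_1 are all 1, so H_0 = Z.
  H_1: rank ker ∂_1 − rank ∂_2 = (10 − 4) − 5 = 1, and the invariant factors of ∂_2 are all 1, so H_1 = Z.
  H_2: rank ker ∂_2 − rank ∂_3 = (5 − 5) − 0 = 0, and there is no ∂_3, so H_2 = 0.

H_0 = Z,  H_1 = Z,  H_2 = 0.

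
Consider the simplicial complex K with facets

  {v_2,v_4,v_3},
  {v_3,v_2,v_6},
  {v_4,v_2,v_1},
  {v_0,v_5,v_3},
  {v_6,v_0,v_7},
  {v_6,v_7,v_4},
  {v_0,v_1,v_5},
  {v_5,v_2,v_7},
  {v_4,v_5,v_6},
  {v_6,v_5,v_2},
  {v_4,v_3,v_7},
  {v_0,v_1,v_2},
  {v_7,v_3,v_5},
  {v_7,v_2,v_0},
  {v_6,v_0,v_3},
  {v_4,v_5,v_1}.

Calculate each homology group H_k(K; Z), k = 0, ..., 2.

Order the vertices as v_0 < v_1 < v_2 < v_3 < v_4 < v_5 < v_6 < v_7. Listing each simplex with vertices in this order, K has dimension 2 with simplices:

  0-simplices (8): [v_0], [v_1], [v_2], [v_3], [v_4], [v_5], [v_6], [v_7]
  1-simplices (24): (24 of them)
  2-simplices (16): (16 of them)

giving chain groups C_0 ≅ Z^8, C_1 ≅ Z^24, C_2 ≅ Z^16.

Boundary ∂_1: C_1 → C_0 maps an edge to its endpoints' difference, ∂[p,q] = q − p.
The resulting 8×24 matrix has rank 7, and its Smith normal form has invariant factors (1,1,1,1,1,1,1).

Boundary ∂_2: C_2 → C_1 acts by ∂[p,q,r] = [q,r] − [p,r] + [p,q]. For instance
  ∂[v_0,v_2,v_7] = [v_2,v_7] − [v_0,v_7] + [v_0,v_2],
  ∂[v_1,v_4,v_5] = [v_4,v_5] − [v_1,v_5] + [v_1,v_4].
The resulting 24×16 matrix has rank 15, and its Smith normal form has invariant factors (1,1,1,1,1,1,1,1,1,1,1,1,1,1,1).

From H_k ≅ ker(∂_k) / im(∂_{k+1}) we obtain:

  H_0: rank C_0 − rank ∂_1 = 8 − 7 = 1, and the invariant factors of ∂_1 are all 1, so H_0 = Z.
  H_1: rank ker ∂_1 − rank ∂_2 = (24 − 7) − 15 = 2, and the invariant factors of ∂_2 are all 1, so H_1 = Z^2.
  H_2: rank ker ∂_2 − rank ∂_3 = (16 − 15) − 0 = 1, and there is no ∂_3, so H_2 = Z.

(K is a triangulation of the torus T^2.)

H_0 = Z,  H_1 = Z^2,  H_2 = Z.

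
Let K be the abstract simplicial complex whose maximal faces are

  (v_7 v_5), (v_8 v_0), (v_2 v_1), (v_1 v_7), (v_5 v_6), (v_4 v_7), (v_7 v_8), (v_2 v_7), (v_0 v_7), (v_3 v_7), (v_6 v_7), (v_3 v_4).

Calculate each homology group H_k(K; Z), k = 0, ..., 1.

H_0 = Z,  H_1 = Z^4.

We work with the vertex ordering v_0 < v_1 < v_2 < v_3 < v_4 < v_5 < v_6 < v_7 < v_8. The simplices of K, each written with vertices in increasing order, are:

  0-simplices (9): [v_0], [v_1], [v_2], [v_3], [v_4], [v_5], [v_6], [v_7], [v_8]
  1-simplices (12): [v_0,v_7], [v_0,v_8], [v_1,v_2], [v_1,v_7], [v_2,v_7], [v_3,v_4], [v_3,v_7], [v_4,v_7], [v_5,v_6], [v_5,v_7], [v_6,v_7], [v_7,v_8]

giving chain groups C_0 ≅ Z^9, C_1 ≅ Z^12.

The boundary map ∂_1: C_1 → C_0 maps an edge to its endpoints' difference, ∂[p,q] = q − p. For instance
  ∂[v_6,v_7] = [v_7] − [v_6].
The 9×12 boundary matrix has rank 8 and Smith normal form diag(1,1,1,1,1,1,1,1).

Reading off H_k = ker ∂_k / im ∂_{k+1}:

  H_0: rank C_0 − rank ∂_1 = 9 − 8 = 1, and the invariant factors of ∂_1 are all 1, so H_0 ≅ Z.
  H_1: rank ker ∂_1 − rank ∂_2 = (12 − 8) − 0 = 4, and there is no ∂_2, so H_1 ≅ Z^4.

As a check, the Euler characteristic is 9 − 12 = -3, which agrees with 1 − 4 = -3.
(K is a triangulation of a wedge of 4 circles.)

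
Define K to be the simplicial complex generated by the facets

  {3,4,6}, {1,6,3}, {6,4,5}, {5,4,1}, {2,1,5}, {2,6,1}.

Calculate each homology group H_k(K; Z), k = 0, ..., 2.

Order the vertices as 1 < 2 < 3 < 4 < 5 < 6. Listing each simplex with vertices in this order, K has dimension 2 with simplices:

  0-simplices (6): [1], [2], [3], [4], [5], [6]
  1-simplices (12): [1,2], [1,3], [1,4], [1,5], [1,6], [2,5], [2,6], [3,4], [3,6], [4,5], [4,6], [5,6]
  2-simplices (6): [1,2,5], [1,2,6], [1,3,6], [1,4,5], [3,4,6], [4,5,6]

Hence C_0 ≅ Z^6, C_1 ≅ Z^12, C_2 ≅ Z^6.

Boundary ∂_1: C_1 → C_0 maps an edge to its endpoints' difference, ∂[p,q] = q − p. For instance
  ∂[4,5] = [5] − [4].
This gives a 6×12 integer matrix of rank 5; reducing to Smith normal form yields diagonal entries (1,1,1,1,1).

The boundary map ∂_2: C_2 → C_1 maps a triangle to the signed sum of its edges. For instance
  ∂[1,3,6] = [3,6] − [1,6] + [1,3],
  ∂[3,4,6] = [4,6] − [3,6] + [3,4].
This gives a 12×6 integer matrix of rank 6; reducing to Smith normal form yields diagonal entries (1,1,1,1,1,1).

Reading off H_k = ker ∂_k / im ∂_{k+1}:

  H_0: rank C_0 − rank ∂_1 = 6 − 5 = 1, and the invariant factors of ∂_1 are all 1, so H_0 = Z.
  H_1: rank ker ∂_1 − rank ∂_2 = (12 − 5) − 6 = 1, and the invariant factors of ∂_2 are all 1, so H_1 = Z.
  H_2: rank ker ∂_2 − rank ∂_3 = (6 − 6) − 0 = 0, and there is no ∂_3, so H_2 = 0.

As a check, the Euler characteristic is 6 − 12 + 6 = 0, which agrees with 1 − 1 + 0 = 0.

H_0 ≅ Z,  H_1 ≅ Z,  H_2 = 0.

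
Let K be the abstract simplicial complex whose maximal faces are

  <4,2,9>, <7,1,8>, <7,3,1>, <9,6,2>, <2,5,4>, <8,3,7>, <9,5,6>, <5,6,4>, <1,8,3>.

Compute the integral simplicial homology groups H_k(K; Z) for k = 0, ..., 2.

H_0 = Z^2,  H_1 = Z,  H_2 = Z.

K has 9 vertices, 16 edges, 9 triangles.
rank ∂_0 = 0, rank ∂_1 = 7 ⇒ b_0 = 9 − 0 − 7 = 2; all invariant factors of ∂_1 are 1 so no torsion. So H_0 ≅ Z^2.
rank ∂_1 = 7, rank ∂_2 = 8 ⇒ b_1 = 16 − 7 − 8 = 1; all invariant factors of ∂_2 are 1 so no torsion. So H_1 ≅ Z.
rank ∂_2 = 8, rank ∂_3 = 0 ⇒ b_2 = 9 − 8 − 0 = 1. So H_2 ≅ Z.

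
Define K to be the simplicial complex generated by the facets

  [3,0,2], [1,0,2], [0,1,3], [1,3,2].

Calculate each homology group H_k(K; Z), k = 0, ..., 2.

Fix the vertex order 0 < 1 < 2 < 3 and write every simplex with vertices in increasing order. Then dim K = 2 and the simplices of K are:

  0-simplices (4): [0], [1], [2], [3]
  1-simplices (6): [0,1], [0,2], [0,3], [1,2], [1,3], [2,3]
  2-simplices (4): [0,1,2], [0,1,3], [0,2,3], [1,2,3]

Hence C_0 ≅ Z^4, C_1 ≅ Z^6, C_2 ≅ Z^4.

Boundary ∂_1: C_1 → C_0 is given by ∂[p,q] = [q] − [p].
As a 4×6 matrix over Z this has rank 3, with invariant factors (1,1,1).

The boundary map ∂_2: C_2 → C_1 sends each 2-simplex [p,q,r] to [q,r] − [p,r] + [p,q]. For instance
  ∂[0,2,3] = [2,3] − [0,3] + [0,2],
  ∂[1,2,3] = [2,3] − [1,3] + [1,2].
The resulting 6×4 matrix has rank 3, and its Smith normal form has invariant factors (1,1,1).

Computing H_k = (kernel of ∂_k) / (image of ∂_{k+1}):

  H_0: rank C_0 − rank ∂_1 = 4 − 3 = 1, and the invariant factors of ∂_1 are all 1, so H_0 ≅ Z.
  H_1: rank ker ∂_1 − rank ∂_2 = (6 − 3) − 3 = 0, and the invariant factors of ∂_2 are all 1, so H_1 ≅ 0.
  H_2: rank ker ∂_2 − rank ∂_3 = (4 − 3) − 0 = 1, and there is no ∂_3, so H_2 ≅ Z.

(K is a triangulation of the 2-sphere S^2.)

H_0 = Z,  H_1 = 0,  H_2 = Z.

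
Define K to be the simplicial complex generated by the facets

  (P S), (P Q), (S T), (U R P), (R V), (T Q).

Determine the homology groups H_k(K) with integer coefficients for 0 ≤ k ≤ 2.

H_0 = Z,  H_1 = Z,  H_2 = 0.

We work with the vertex ordering P < Q < R < S < T < U < V. The simplices of K, each written with vertices in increasing order, are:

  0-simplices (7): P, Q, R, S, T, U, V
  1-simplices (8): PQ, PR, PS, PU, QT, RU, RV, ST
  2-simplices (1): PRU

Hence C_0 ≅ Z^7, C_1 ≅ Z^8, C_2 ≅ Z^1.

∂_1: C_1 → C_0 sends each edge [p,q] (with p < q) to q − p.
This gives a 7×8 integer matrix of rank 6; reducing to Smith normal form yields diagonal entries (1,1,1,1,1,1).

Boundary ∂_2: C_2 → C_1 acts by ∂[p,q,r] = [q,r] − [p,r] + [p,q]. For instance
  ∂PRU = RU − PU + PR.
The 8×1 boundary matrix has rank 1 and Smith normal form diag(1).

From H_k ≅ ker(∂_k) / im(∂_{k+1}) we obtain:

  H_0: rank C_0 − rank ∂_1 = 7 − 6 = 1, and the invariant factors of ∂_1 are all 1, so H_0 ≅ Z.
  H_1: rank ker ∂_1 − rank ∂_2 = (8 − 6) − 1 = 1, and the invariant factors of ∂_2 are all 1, so H_1 ≅ Z.
  H_2: rank ker ∂_2 − rank ∂_3 = (1 − 1) − 0 = 0, and there is no ∂_3, so H_2 ≅ 0.

As a check, the Euler characteristic is 7 − 8 + 1 = 0, which agrees with 1 − 1 + 0 = 0.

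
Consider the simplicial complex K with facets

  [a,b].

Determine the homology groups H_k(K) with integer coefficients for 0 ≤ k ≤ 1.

Order the vertices as a < b. Listing each simplex with vertices in this order, K has dimension 1 with simplices:

  0-simplices (2): a, b
  1-simplices (1): ab

Hence C_0 ≅ Z^2, C_1 ≅ Z^1.

∂_1: C_1 → C_0 sends each edge [p,q] (with p < q) to q − p. For instance
  ∂ab = b − a.
The resulting 2×1 matrix has rank 1, and its Smith normal form has invariant factors (1).

Reading off H_k = ker ∂_k / im ∂_{k+1}:

  H_0: rank C_0 − rank ∂_1 = 2 − 1 = 1, and the invariant factors of ∂_1 are all 1, so H_0 ≅ Z.
  H_1: rank ker ∂_1 − rank ∂_2 = (1 − 1) − 0 = 0, and there is no ∂_2, so H_1 ≅ 0.

H_0 ≅ Z,  H_1 = 0.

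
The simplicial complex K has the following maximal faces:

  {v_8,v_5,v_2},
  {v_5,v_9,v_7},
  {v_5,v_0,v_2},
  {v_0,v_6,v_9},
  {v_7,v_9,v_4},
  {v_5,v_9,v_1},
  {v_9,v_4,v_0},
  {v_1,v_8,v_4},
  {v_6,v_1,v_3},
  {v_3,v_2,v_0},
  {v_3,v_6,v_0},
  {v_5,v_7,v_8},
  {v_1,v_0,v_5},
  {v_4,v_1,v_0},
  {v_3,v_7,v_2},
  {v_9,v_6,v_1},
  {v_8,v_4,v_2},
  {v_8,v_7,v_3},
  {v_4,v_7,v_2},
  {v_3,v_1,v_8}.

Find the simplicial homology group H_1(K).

We work with the vertex ordering v_0 < v_1 < v_2 < v_3 < v_4 < v_5 < v_6 < v_7 < v_8 < v_9. The simplices of K, each written with vertices in increasing order, are:

  0-simplices (10): [v_0], [v_1], [v_2], [v_3], [v_4], [v_5], [v_6], [v_7], [v_8], [v_9]
  1-simplices (30): (30 of them)
  2-simplices (20): (20 of them)

Hence C_0 ≅ Z^10, C_1 ≅ Z^30, C_2 ≅ Z^20.

The boundary map ∂_1: C_1 → C_0 maps an edge to its endpoints' difference, ∂[p,q] = q − p. For instance
  ∂[v_4,v_8] = [v_8] − [v_4].
The resulting 10×30 matrix has rank 9, and its Smith normal form has invariant factors (1,1,1,1,1,1,1,1,1).

∂_2: C_2 → C_1 sends each 2-simplex [p,q,r] to [q,r] − [p,r] + [p,q]. For instance
  ∂[v_1,v_3,v_6] = [v_3,v_6] − [v_1,v_6] + [v_1,v_3],
  ∂[v_2,v_3,v_7] = [v_3,v_7] − [v_2,v_7] + [v_2,v_3].
The 30×20 boundary matrix has rank 20 and Smith normal form diag(1,1,1,1,1,1,1,1,1,1,1,1,1,1,1,1,1,1,1,2).

Reading off H_k = ker ∂_k / im ∂_{k+1}:

  H_1: rank ker ∂_1 − rank ∂_2 = (30 − 9) − 20 = 1, and ∂_2 has invariant factor 2 > 1, so H_1 = Z ⊕ Z/2Z.

H_1 = Z ⊕ Z/2Z.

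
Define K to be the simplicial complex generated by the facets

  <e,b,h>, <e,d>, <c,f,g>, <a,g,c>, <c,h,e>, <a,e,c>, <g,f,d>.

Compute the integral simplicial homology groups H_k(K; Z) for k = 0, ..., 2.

H_0 = Z,  H_1 = Z,  H_2 = 0.

Fix the vertex order a < b < c < d < e < f < g < h and write every simplex with vertices in increasing order. Then dim K = 2 and the simplices of K are:

  0-simplices (8): a, b, c, d, e, f, g, h
  1-simplices (14): ac, ae, ag, be, bh, ce, cf, cg, ch, de, df, dg, eh, fg
  2-simplices (6): ace, acg, beh, ceh, cfg, dfg

Hence C_0 ≅ Z^8, C_1 ≅ Z^14, C_2 ≅ Z^6.

The boundary map ∂_1: C_1 → C_0 sends each edge [p,q] (with p < q) to q − p. For instance
  ∂ac = c − a.
The resulting 8×14 matrix has rank 7, and its Smith normal form has invariant factors (1,1,1,1,1,1,1).

Boundary ∂_2: C_2 → C_1 sends each 2-simplex [p,q,r] to [q,r] − [p,r] + [p,q]. For instance
  ∂dfg = fg − dg + df,
  ∂acg = cg − ag + ac.
The resulting 14×6 matrix has rank 6, and its Smith normal form has invariant factors (1,1,1,1,1,1).

From H_k ≅ ker(∂_k) / im(∂_{k+1}) we obtain:

  H_0: rank C_0 − rank ∂_1 = 8 − 7 = 1, and the invariant factors of ∂_1 are all 1, so H_0 = Z.
  H_1: rank ker ∂_1 − rank ∂_2 = (14 − 7) − 6 = 1, and the invariant factors of ∂_2 are all 1, so H_1 = Z.
  H_2: rank ker ∂_2 − rank ∂_3 = (6 − 6) − 0 = 0, and there is no ∂_3, so H_2 = 0.

As a check, the Euler characteristic is 8 − 14 + 6 = 0, which agrees with 1 − 1 + 0 = 0.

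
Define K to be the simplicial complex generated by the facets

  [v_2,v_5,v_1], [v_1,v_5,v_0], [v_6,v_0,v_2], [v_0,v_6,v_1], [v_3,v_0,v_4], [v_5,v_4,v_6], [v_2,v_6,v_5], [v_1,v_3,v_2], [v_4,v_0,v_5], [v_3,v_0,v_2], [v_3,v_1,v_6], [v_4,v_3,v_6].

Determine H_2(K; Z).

Take the total order v_0 < v_1 < v_2 < v_3 < v_4 < v_5 < v_6 on the vertex set. Then K (dimension 2) consists of the simplices:

  0-simplices (7): [v_0], [v_1], [v_2], [v_3], [v_4], [v_5], [v_6]
  1-simplices (18): (18 of them)
  2-simplices (12): (12 of them)

giving chain groups C_0 ≅ Z^7, C_1 ≅ Z^18, C_2 ≅ Z^12.

∂_1: C_1 → C_0 sends each edge [p,q] (with p < q) to q − p.
The 7×18 boundary matrix has rank 6 and Smith normal form diag(1,1,1,1,1,1).

Boundary ∂_2: C_2 → C_1 acts by ∂[p,q,r] = [q,r] − [p,r] + [p,q]. For instance
  ∂[v_1,v_3,v_6] = [v_3,v_6] − [v_1,v_6] + [v_1,v_3],
  ∂[v_2,v_5,v_6] = [v_5,v_6] − [v_2,v_6] + [v_2,v_5].
The resulting 18×12 matrix has rank 12, and its Smith normal form has invariant factors (1,1,1,1,1,1,1,1,1,1,1,2).

Computing H_k = (kernel of ∂_k) / (image of ∂_{k+1}):

  H_2: rank ker ∂_2 − rank ∂_3 = (12 − 12) − 0 = 0, and there is no ∂_3, so H_2 ≅ 0.

(K is a triangulation of the real projective plane RP^2.)

H_2 ≅ 0.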